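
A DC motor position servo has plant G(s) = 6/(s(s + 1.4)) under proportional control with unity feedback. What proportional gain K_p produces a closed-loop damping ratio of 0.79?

Closed-loop characteristic equation: s² + 1.4s + K_p·6 = 0.
So ω_n = √(6K_p) and 2ζω_n = 1.4, giving ζ = 1.4/(2√(6K_p)).
Setting ζ = 0.79: √(6K_p) = 1.4/(2·0.79) = 0.8861, so K_p = 0.7851/6 = 0.131.

K_p = 0.131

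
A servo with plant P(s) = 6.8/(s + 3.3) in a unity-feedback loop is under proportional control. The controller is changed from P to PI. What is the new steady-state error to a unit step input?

0

Adding integral action puts a pole at s = 0 in the forward path, raising the system type to 1; a type-1 loop has zero steady-state error to a step.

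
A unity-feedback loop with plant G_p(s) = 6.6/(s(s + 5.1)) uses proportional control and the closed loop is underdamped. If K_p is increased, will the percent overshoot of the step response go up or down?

increase

ζ = 5.1/(2√(6.6K_p)) decreases as K_p grows; lower damping means more overshoot.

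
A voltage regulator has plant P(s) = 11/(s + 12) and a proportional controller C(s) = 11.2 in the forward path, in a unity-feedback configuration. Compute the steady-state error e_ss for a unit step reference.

0.0888

The loop is type 0. Static position error constant K_pos = C(0)·P(0) = 11.2·0.9167 = 10.27.
Steady-state error to a unit step: e_ss = 1/(1+K_pos) = 1/11.27 = 0.0888.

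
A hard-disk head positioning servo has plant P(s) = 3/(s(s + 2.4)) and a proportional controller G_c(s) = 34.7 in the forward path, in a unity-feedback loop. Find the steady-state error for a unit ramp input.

0.0231

The loop has one pole at the origin (type 1). Velocity error constant K_v = lim_{s→0} s·G_c(s)P(s) = 34.7·3/2.4 = 43.38.
Steady-state error to a unit ramp: e_ss = 1/K_v = 0.0231.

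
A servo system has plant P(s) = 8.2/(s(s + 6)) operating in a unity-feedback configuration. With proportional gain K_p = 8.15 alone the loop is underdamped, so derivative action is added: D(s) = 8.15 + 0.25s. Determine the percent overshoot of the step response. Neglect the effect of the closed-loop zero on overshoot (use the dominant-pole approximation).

Forward path: (8.15 + 0.25s)·8.2/(s(s+6)). The closed-loop characteristic equation is s² + (6 + 8.2·0.25)s + 8.2·8.15 = 0.
That is s² + 8.05s + 66.83 = 0, so ω_n = 8.175 rad/s and ζ = 8.05/(2·8.175) = 0.4924.
%OS = 100·exp(−πζ/√(1−ζ²)) = 16.9%.

16.9%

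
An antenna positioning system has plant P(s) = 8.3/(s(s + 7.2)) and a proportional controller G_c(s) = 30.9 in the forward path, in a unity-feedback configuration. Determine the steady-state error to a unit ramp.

0.0281

The loop has one pole at the origin (type 1). Velocity error constant K_v = lim_{s→0} s·G_c(s)P(s) = 30.9·8.3/7.2 = 35.62.
Steady-state error to a unit ramp: e_ss = 1/K_v = 0.0281.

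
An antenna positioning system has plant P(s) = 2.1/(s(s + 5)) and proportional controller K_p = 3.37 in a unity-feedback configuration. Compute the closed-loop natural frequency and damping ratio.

1 + K_p·P(s) = 0 gives s² + 5s + 7.077 = 0.
So ω_n² = 7.077 ⇒ ω_n = 2.66 rad/s, and ζ = 5/(2ω_n) = 0.94.

ω_n = 2.66 rad/s, ζ = 0.94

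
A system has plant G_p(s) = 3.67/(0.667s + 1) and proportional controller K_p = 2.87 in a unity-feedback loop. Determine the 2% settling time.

T_s ≈ 0.231 s

Closed loop: T(s) = K_p·G_p/(1+K_p·G_p) = 10.53/(0.667s + 1 + 10.53), with pole at s = −(1 + 10.53)/0.667 = −17.29.
τ = 1/17.29 = 0.05783 s, so 2% settling time ≈ 4τ = 0.231 s.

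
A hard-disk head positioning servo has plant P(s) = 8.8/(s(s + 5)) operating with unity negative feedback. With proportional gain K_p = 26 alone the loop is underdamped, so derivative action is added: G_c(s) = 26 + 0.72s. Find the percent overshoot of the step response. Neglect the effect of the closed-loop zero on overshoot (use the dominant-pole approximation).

Forward path: (26 + 0.72s)·8.8/(s(s+5)). The closed-loop characteristic equation is s² + (5 + 8.8·0.72)s + 8.8·26 = 0.
That is s² + 11.34s + 228.8 = 0, so ω_n = 15.13 rad/s and ζ = 11.34/(2·15.13) = 0.3747.
%OS = 100·exp(−πζ/√(1−ζ²)) = 28.1%.

28.1%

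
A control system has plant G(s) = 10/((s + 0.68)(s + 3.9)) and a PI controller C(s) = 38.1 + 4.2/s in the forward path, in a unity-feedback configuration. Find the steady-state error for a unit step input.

The open loop C(s)G(s) has a pole at the origin (type 1), so the static position error constant is infinite and e_ss = 1/(1+∞) = 0.

0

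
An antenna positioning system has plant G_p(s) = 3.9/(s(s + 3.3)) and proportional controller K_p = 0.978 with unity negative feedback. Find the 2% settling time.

T_s ≈ 2.42 s

From 1 + K_pG_p(s) = 0: s² + 3.3s + 3.814 = 0 ⇒ ω_n = 1.953, ζ = 0.8449.
2% settling time T_s ≈ 4/(ζω_n) = 4/1.65 = 2.42 s.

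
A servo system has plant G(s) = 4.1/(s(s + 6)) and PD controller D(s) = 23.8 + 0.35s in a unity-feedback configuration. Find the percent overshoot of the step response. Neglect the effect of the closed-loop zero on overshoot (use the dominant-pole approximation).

27.9%

Forward path: (23.8 + 0.35s)·4.1/(s(s+6)). The closed-loop characteristic equation is s² + (6 + 4.1·0.35)s + 4.1·23.8 = 0.
That is s² + 7.435s + 97.58 = 0, so ω_n = 9.878 rad/s and ζ = 7.435/(2·9.878) = 0.3763.
%OS = 100·exp(−πζ/√(1−ζ²)) = 27.9%.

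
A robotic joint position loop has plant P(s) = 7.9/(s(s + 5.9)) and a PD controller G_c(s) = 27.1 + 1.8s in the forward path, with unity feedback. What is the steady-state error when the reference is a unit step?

0

The open loop G_c(s)P(s) has a pole at the origin (type 1), so the static position error constant is infinite and e_ss = 1/(1+∞) = 0.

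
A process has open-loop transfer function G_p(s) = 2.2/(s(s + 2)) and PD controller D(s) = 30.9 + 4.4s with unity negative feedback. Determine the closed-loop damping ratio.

Forward path: (30.9 + 4.4s)·2.2/(s(s+2)). The closed-loop characteristic equation is s² + (2 + 2.2·4.4)s + 2.2·30.9 = 0.
That is s² + 11.68s + 67.98 = 0, so ω_n = 8.245 rad/s and ζ = 11.68/(2·8.245) = 0.7083.

ζ = 0.708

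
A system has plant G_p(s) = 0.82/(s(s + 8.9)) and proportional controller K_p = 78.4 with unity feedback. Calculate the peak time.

T_p = 0.471 s

The closed-loop denominator s² + 8.9s + 64.29 gives ω_n = √64.29 = 8.018 and ζ = 8.9/(2ω_n) = 0.555.
Damped frequency ω_d = ω_n√(1−ζ²) = 6.67 rad/s, so peak time T_p = π/ω_d = 0.471 s.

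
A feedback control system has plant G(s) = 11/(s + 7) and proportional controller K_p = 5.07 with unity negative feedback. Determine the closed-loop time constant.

Closed-loop transfer function: T(s) = K_p·G(s)/(1 + K_p·G(s)) = 55.77/(s + 7 + 55.77) = 55.77/(s + 62.77).
Time constant τ = 1/62.77 = 0.0159 s.

τ = 0.0159 s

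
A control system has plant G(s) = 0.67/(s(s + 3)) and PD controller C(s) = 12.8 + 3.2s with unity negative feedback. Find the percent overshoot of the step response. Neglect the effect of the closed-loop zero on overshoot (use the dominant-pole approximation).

Forward path: (12.8 + 3.2s)·0.67/(s(s+3)). The closed-loop characteristic equation is s² + (3 + 0.67·3.2)s + 0.67·12.8 = 0.
That is s² + 5.144s + 8.576 = 0, so ω_n = 2.928 rad/s and ζ = 5.144/(2·2.928) = 0.8783.
%OS = 100·exp(−πζ/√(1−ζ²)) = 0.312%.

0.312%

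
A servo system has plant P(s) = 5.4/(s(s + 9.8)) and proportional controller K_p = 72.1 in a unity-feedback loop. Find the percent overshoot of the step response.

44.7%

The closed-loop denominator s² + 9.8s + 389.3 gives ω_n = √389.3 = 19.73 and ζ = 9.8/(2ω_n) = 0.2483.
%OS = 100·exp(−πζ/√(1−ζ²)) = 100·exp(−π·0.2483/√0.9383) = 44.7%.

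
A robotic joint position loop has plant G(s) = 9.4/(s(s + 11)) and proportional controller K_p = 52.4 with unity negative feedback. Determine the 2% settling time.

The closed-loop denominator s² + 11s + 492.6 gives ω_n = √492.6 = 22.19 and ζ = 11/(2ω_n) = 0.2478.
2% settling time T_s ≈ 4/(ζω_n) = 4/5.5 = 0.727 s.

T_s ≈ 0.727 s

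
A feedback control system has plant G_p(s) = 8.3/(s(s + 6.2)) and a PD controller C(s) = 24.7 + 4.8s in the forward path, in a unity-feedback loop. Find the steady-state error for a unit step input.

0

The open loop C(s)G_p(s) has a pole at the origin (type 1), so the static position error constant is infinite and e_ss = 1/(1+∞) = 0.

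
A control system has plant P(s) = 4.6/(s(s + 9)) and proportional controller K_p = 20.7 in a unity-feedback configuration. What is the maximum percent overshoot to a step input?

19.5%

Closed-loop characteristic equation: s² + 9s + 95.22 = 0, so ω_n = 9.758 rad/s and ζ = 9/(2·9.758) = 0.4612.
%OS = 100·exp(−πζ/√(1−ζ²)) = 100·exp(−π·0.4612/√0.7873) = 19.5%.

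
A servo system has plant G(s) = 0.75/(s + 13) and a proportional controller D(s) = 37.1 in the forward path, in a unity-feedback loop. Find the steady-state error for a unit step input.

0.318

The loop is type 0. Static position error constant K_pos = D(0)·G(0) = 37.1·0.05769 = 2.14.
Steady-state error to a unit step: e_ss = 1/(1+K_pos) = 1/3.14 = 0.318.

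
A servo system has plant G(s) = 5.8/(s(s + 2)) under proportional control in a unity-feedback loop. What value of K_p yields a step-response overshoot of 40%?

K_p = 2.2

From %OS = 100·exp(−πζ/√(1−ζ²)) = 40%, ζ = −ln(0.4)/√(π²+ln²(0.4)) = 0.28.
Characteristic equation s² + 2s + 5.8K_p = 0 gives ζ = 2/(2√(5.8K_p)).
Setting ζ = 0.28: √(5.8K_p) = 2/(2·0.28) = 3.571, so K_p = 12.76/5.8 = 2.2.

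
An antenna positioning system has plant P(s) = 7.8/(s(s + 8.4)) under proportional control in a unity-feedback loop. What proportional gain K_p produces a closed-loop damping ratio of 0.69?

Closed-loop characteristic equation: s² + 8.4s + K_p·7.8 = 0.
So ω_n = √(7.8K_p) and 2ζω_n = 8.4, giving ζ = 8.4/(2√(7.8K_p)).
Setting ζ = 0.69: √(7.8K_p) = 8.4/(2·0.69) = 6.087, so K_p = 37.05/7.8 = 4.75.

K_p = 4.75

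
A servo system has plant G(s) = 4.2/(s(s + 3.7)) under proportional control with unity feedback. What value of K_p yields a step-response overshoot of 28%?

From %OS = 100·exp(−πζ/√(1−ζ²)) = 28%, ζ = −ln(0.28)/√(π²+ln²(0.28)) = 0.3755.
Characteristic equation s² + 3.7s + 4.2K_p = 0 gives ζ = 3.7/(2√(4.2K_p)).
Setting ζ = 0.3755: √(4.2K_p) = 3.7/(2·0.3755) = 4.926, so K_p = 24.27/4.2 = 5.78.

K_p = 5.78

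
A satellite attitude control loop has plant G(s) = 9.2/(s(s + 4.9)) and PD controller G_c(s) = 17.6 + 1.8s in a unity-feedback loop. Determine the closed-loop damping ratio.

ζ = 0.843

Forward path: (17.6 + 1.8s)·9.2/(s(s+4.9)). The closed-loop characteristic equation is s² + (4.9 + 9.2·1.8)s + 9.2·17.6 = 0.
That is s² + 21.46s + 161.9 = 0, so ω_n = 12.72 rad/s and ζ = 21.46/(2·12.72) = 0.8432.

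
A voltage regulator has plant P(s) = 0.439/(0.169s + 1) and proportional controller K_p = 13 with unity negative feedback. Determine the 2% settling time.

T_s ≈ 0.101 s

Closed loop: T(s) = K_p·P/(1+K_p·P) = 5.707/(0.169s + 1 + 5.707), with pole at s = −(1 + 5.707)/0.169 = −39.69.
τ = 1/39.69 = 0.0252 s, so 2% settling time ≈ 4τ = 0.101 s.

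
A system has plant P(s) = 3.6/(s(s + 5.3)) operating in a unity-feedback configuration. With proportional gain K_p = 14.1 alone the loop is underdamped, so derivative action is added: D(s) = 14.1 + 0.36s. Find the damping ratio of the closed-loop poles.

Forward path: (14.1 + 0.36s)·3.6/(s(s+5.3)). The closed-loop characteristic equation is s² + (5.3 + 3.6·0.36)s + 3.6·14.1 = 0.
That is s² + 6.596s + 50.76 = 0, so ω_n = 7.125 rad/s and ζ = 6.596/(2·7.125) = 0.4629.

ζ = 0.463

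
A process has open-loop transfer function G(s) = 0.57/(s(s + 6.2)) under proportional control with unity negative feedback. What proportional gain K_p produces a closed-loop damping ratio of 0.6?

Closed-loop characteristic equation: s² + 6.2s + K_p·0.57 = 0.
So ω_n = √(0.57K_p) and 2ζω_n = 6.2, giving ζ = 6.2/(2√(0.57K_p)).
Setting ζ = 0.6: √(0.57K_p) = 6.2/(2·0.6) = 5.167, so K_p = 26.69/0.57 = 46.8.

K_p = 46.8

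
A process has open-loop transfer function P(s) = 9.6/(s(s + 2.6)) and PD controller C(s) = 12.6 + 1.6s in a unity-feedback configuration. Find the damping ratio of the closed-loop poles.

Forward path: (12.6 + 1.6s)·9.6/(s(s+2.6)). The closed-loop characteristic equation is s² + (2.6 + 9.6·1.6)s + 9.6·12.6 = 0.
That is s² + 17.96s + 121 = 0, so ω_n = 11 rad/s and ζ = 17.96/(2·11) = 0.8165.

ζ = 0.816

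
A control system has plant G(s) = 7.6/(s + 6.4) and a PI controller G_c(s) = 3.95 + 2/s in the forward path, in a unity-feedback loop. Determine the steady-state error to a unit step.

The open loop G_c(s)G(s) has a pole at the origin (type 1), so the static position error constant is infinite and e_ss = 1/(1+∞) = 0.

0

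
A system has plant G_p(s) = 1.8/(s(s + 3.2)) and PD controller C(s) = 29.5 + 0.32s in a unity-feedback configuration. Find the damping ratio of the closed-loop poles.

Forward path: (29.5 + 0.32s)·1.8/(s(s+3.2)). The closed-loop characteristic equation is s² + (3.2 + 1.8·0.32)s + 1.8·29.5 = 0.
That is s² + 3.776s + 53.1 = 0, so ω_n = 7.287 rad/s and ζ = 3.776/(2·7.287) = 0.2591.

ζ = 0.259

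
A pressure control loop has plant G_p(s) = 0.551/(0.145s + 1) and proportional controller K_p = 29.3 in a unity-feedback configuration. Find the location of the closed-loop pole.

Closed loop: T(s) = K_p·G_p/(1+K_p·G_p) = 16.14/(0.145s + 1 + 16.14), with pole at s = −(1 + 16.14)/0.145 = −118.2.

s = -118.2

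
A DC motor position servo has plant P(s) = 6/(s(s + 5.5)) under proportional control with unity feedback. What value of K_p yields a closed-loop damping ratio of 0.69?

Closed-loop characteristic equation: s² + 5.5s + K_p·6 = 0.
So ω_n = √(6K_p) and 2ζω_n = 5.5, giving ζ = 5.5/(2√(6K_p)).
Setting ζ = 0.69: √(6K_p) = 5.5/(2·0.69) = 3.986, so K_p = 15.88/6 = 2.65.

K_p = 2.65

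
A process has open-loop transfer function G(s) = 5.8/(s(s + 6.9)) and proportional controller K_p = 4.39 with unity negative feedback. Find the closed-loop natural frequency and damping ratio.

The closed-loop denominator is s(s+6.9) + 4.39·5.8 = s² + 6.9s + 25.46.
So ω_n² = 25.46 ⇒ ω_n = 5.046 rad/s, and ζ = 6.9/(2ω_n) = 0.684.

ω_n = 5.05 rad/s, ζ = 0.684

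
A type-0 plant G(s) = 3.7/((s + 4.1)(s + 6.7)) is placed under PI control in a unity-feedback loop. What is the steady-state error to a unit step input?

0

The PI controller's integrator makes the forward path type 1, so e_ss to a step is zero.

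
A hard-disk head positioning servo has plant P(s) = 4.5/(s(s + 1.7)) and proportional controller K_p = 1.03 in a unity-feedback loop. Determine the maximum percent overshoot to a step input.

The closed-loop denominator s² + 1.7s + 4.635 gives ω_n = √4.635 = 2.153 and ζ = 1.7/(2ω_n) = 0.3948.
%OS = 100·exp(−πζ/√(1−ζ²)) = 100·exp(−π·0.3948/√0.8441) = 25.9%.

25.9%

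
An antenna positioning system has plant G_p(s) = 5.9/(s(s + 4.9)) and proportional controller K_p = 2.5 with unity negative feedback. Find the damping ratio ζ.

ζ = 0.638

1 + K_p·G_p(s) = 0 gives s² + 4.9s + 14.75 = 0.
Matching s² + 2ζω_n s + ω_n²: ω_n = √14.75 = 3.841 rad/s and 2ζω_n = 4.9, so ζ = 4.9/(2·3.841) = 0.638.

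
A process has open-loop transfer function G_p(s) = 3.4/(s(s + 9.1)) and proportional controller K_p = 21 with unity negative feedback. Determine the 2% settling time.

The closed-loop denominator s² + 9.1s + 71.4 gives ω_n = √71.4 = 8.45 and ζ = 9.1/(2ω_n) = 0.5385.
2% settling time T_s ≈ 4/(ζω_n) = 4/4.55 = 0.879 s.

T_s ≈ 0.879 s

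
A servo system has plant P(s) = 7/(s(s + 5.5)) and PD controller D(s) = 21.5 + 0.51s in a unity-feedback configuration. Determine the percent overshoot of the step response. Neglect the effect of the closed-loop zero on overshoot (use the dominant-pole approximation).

28.7%

Forward path: (21.5 + 0.51s)·7/(s(s+5.5)). The closed-loop characteristic equation is s² + (5.5 + 7·0.51)s + 7·21.5 = 0.
That is s² + 9.07s + 150.5 = 0, so ω_n = 12.27 rad/s and ζ = 9.07/(2·12.27) = 0.3697.
%OS = 100·exp(−πζ/√(1−ζ²)) = 28.7%.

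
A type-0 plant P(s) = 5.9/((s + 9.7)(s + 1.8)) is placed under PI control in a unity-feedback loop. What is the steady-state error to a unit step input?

The PI controller's integrator makes the forward path type 1, so e_ss to a step is zero.

0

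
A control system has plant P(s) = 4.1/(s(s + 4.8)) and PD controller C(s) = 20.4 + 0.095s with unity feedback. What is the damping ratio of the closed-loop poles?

Forward path: (20.4 + 0.095s)·4.1/(s(s+4.8)). The closed-loop characteristic equation is s² + (4.8 + 4.1·0.095)s + 4.1·20.4 = 0.
That is s² + 5.189s + 83.64 = 0, so ω_n = 9.145 rad/s and ζ = 5.189/(2·9.145) = 0.2837.

ζ = 0.284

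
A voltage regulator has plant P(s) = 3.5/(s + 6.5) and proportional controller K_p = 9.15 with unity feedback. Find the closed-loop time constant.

τ = 0.026 s

Closed-loop transfer function: T(s) = K_p·P(s)/(1 + K_p·P(s)) = 32.02/(s + 6.5 + 32.02) = 32.02/(s + 38.52).
Time constant τ = 1/38.52 = 0.026 s.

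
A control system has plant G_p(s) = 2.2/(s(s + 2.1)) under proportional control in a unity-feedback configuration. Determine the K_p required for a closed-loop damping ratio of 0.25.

Closed-loop characteristic equation: s² + 2.1s + K_p·2.2 = 0.
So ω_n = √(2.2K_p) and 2ζω_n = 2.1, giving ζ = 2.1/(2√(2.2K_p)).
Setting ζ = 0.25: √(2.2K_p) = 2.1/(2·0.25) = 4.2, so K_p = 17.64/2.2 = 8.02.

K_p = 8.02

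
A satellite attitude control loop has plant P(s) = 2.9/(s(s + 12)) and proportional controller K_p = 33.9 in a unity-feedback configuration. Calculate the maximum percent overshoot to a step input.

The closed-loop denominator s² + 12s + 98.31 gives ω_n = √98.31 = 9.915 and ζ = 12/(2ω_n) = 0.6051.
%OS = 100·exp(−πζ/√(1−ζ²)) = 100·exp(−π·0.6051/√0.6338) = 9.18%.

9.18%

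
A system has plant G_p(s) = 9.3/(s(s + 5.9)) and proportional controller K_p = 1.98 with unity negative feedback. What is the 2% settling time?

The closed-loop denominator s² + 5.9s + 18.41 gives ω_n = √18.41 = 4.291 and ζ = 5.9/(2ω_n) = 0.6875.
2% settling time T_s ≈ 4/(ζω_n) = 4/2.95 = 1.36 s.

T_s ≈ 1.36 s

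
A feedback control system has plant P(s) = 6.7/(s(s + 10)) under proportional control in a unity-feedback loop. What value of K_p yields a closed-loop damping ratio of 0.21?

K_p = 84.6

Closed-loop characteristic equation: s² + 10s + K_p·6.7 = 0.
So ω_n = √(6.7K_p) and 2ζω_n = 10, giving ζ = 10/(2√(6.7K_p)).
Setting ζ = 0.21: √(6.7K_p) = 10/(2·0.21) = 23.81, so K_p = 566.9/6.7 = 84.6.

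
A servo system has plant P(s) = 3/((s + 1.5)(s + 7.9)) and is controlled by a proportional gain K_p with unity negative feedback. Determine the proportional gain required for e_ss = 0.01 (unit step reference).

Steady-state error for a unit step on this type-0 loop is 1/(1 + K_p·P(0)).
P(0) = 0.2532. Require 1/(1 + K_p·0.2532) = 0.01, so 1 + 0.2532·K_p = 100.
K_p = (100 − 1)/0.2532 = 391.

K_p = 391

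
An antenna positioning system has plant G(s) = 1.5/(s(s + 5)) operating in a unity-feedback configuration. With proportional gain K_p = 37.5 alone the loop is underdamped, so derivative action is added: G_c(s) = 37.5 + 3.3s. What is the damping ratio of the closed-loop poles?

Forward path: (37.5 + 3.3s)·1.5/(s(s+5)). The closed-loop characteristic equation is s² + (5 + 1.5·3.3)s + 1.5·37.5 = 0.
That is s² + 9.95s + 56.25 = 0, so ω_n = 7.5 rad/s and ζ = 9.95/(2·7.5) = 0.6633.

ζ = 0.663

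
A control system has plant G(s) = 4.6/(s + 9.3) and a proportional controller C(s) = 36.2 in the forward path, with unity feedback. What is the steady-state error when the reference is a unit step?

The loop is type 0. Static position error constant K_pos = C(0)·G(0) = 36.2·0.4946 = 17.91.
Steady-state error to a unit step: e_ss = 1/(1+K_pos) = 1/18.91 = 0.0529.

0.0529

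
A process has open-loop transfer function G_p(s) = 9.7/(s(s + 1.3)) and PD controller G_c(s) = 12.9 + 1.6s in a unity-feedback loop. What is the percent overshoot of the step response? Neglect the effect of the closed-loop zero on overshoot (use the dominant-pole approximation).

2.78%

Forward path: (12.9 + 1.6s)·9.7/(s(s+1.3)). The closed-loop characteristic equation is s² + (1.3 + 9.7·1.6)s + 9.7·12.9 = 0.
That is s² + 16.82s + 125.1 = 0, so ω_n = 11.19 rad/s and ζ = 16.82/(2·11.19) = 0.7518.
%OS = 100·exp(−πζ/√(1−ζ²)) = 2.78%.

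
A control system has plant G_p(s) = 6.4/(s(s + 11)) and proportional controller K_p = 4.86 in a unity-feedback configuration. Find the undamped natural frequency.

1 + K_p·G_p(s) = 0 gives s² + 11s + 31.1 = 0.
Matching s² + 2ζω_n s + ω_n²: ω_n = √31.1 = 5.577 rad/s and 2ζω_n = 11, so ζ = 11/(2·5.577) = 0.986.

ω_n = 5.58 rad/s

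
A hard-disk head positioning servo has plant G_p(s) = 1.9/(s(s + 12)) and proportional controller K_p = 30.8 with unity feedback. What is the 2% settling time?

T_s ≈ 0.667 s

The closed-loop denominator s² + 12s + 58.52 gives ω_n = √58.52 = 7.65 and ζ = 12/(2ω_n) = 0.7843.
2% settling time T_s ≈ 4/(ζω_n) = 4/6 = 0.667 s.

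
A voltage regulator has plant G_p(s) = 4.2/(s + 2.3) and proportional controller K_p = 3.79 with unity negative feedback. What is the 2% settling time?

T_s ≈ 0.22 s

Closed-loop transfer function: T(s) = K_p·G_p(s)/(1 + K_p·G_p(s)) = 15.92/(s + 2.3 + 15.92) = 15.92/(s + 18.22).
Time constant τ = 1/18.22 = 0.05489 s, so the 2% settling time is about 4τ = 0.22 s.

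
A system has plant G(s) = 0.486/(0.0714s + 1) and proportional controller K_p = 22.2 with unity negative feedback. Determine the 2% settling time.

Closed loop: T(s) = K_p·G/(1+K_p·G) = 10.79/(0.0714s + 1 + 10.79), with pole at s = −(1 + 10.79)/0.0714 = −165.1.
τ = 1/165.1 = 0.006056 s, so 2% settling time ≈ 4τ = 0.0242 s.

T_s ≈ 0.0242 s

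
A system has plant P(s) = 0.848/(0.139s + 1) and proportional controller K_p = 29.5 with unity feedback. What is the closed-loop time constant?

τ = 0.00534 s

Closed loop: T(s) = K_p·P/(1+K_p·P) = 25.02/(0.139s + 1 + 25.02), with pole at s = −(1 + 25.02)/0.139 = −187.2.
Closed-loop time constant τ = 1/187.2 = 0.00534 s.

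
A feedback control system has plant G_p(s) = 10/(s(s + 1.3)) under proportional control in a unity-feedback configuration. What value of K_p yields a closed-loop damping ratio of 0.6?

K_p = 0.117

Closed-loop characteristic equation: s² + 1.3s + K_p·10 = 0.
So ω_n = √(10K_p) and 2ζω_n = 1.3, giving ζ = 1.3/(2√(10K_p)).
Setting ζ = 0.6: √(10K_p) = 1.3/(2·0.6) = 1.083, so K_p = 1.174/10 = 0.117.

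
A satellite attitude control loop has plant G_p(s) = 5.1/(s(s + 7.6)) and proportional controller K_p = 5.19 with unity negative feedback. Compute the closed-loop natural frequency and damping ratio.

ω_n = 5.14 rad/s, ζ = 0.739

1 + K_p·G_p(s) = 0 gives s² + 7.6s + 26.47 = 0.
So ω_n² = 26.47 ⇒ ω_n = 5.145 rad/s, and ζ = 7.6/(2ω_n) = 0.739.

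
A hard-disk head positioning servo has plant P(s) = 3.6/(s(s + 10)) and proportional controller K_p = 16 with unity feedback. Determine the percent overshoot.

6.39%

From 1 + K_pP(s) = 0: s² + 10s + 57.6 = 0 ⇒ ω_n = 7.589, ζ = 0.6588.
%OS = 100·exp(−πζ/√(1−ζ²)) = 100·exp(−π·0.6588/√0.566) = 6.39%.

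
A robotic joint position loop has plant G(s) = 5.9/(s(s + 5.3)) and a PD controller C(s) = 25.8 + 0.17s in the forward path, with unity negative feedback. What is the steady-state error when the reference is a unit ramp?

0.0348

The loop has one pole at the origin (type 1). Velocity error constant K_v = lim_{s→0} s·C(s)G(s) = 25.8·5.9/5.3 = 28.72.
Steady-state error to a unit ramp: e_ss = 1/K_v = 0.0348.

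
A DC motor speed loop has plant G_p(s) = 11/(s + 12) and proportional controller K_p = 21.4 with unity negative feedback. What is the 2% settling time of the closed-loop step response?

T_s ≈ 0.0162 s

Closed-loop transfer function: T(s) = K_p·G_p(s)/(1 + K_p·G_p(s)) = 235.4/(s + 12 + 235.4) = 235.4/(s + 247.4).
Time constant τ = 1/247.4 = 0.004042 s, so the 2% settling time is about 4τ = 0.0162 s.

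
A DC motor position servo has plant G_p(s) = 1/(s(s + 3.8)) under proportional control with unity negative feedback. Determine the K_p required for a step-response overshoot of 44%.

From %OS = 100·exp(−πζ/√(1−ζ²)) = 44%, ζ = −ln(0.44)/√(π²+ln²(0.44)) = 0.2528.
Characteristic equation s² + 3.8s + 1K_p = 0 gives ζ = 3.8/(2√(1K_p)).
Setting ζ = 0.2528: √(1K_p) = 3.8/(2·0.2528) = 7.515, so K_p = 56.47/1 = 56.5.

K_p = 56.5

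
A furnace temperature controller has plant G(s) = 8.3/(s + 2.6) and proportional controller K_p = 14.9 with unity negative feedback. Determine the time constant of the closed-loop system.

τ = 0.00792 s

Closed-loop transfer function: T(s) = K_p·G(s)/(1 + K_p·G(s)) = 123.7/(s + 2.6 + 123.7) = 123.7/(s + 126.3).
Time constant τ = 1/126.3 = 0.00792 s.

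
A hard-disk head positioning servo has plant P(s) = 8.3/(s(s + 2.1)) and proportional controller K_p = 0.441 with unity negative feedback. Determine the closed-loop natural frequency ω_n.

ω_n = 1.91 rad/s

1 + K_p·P(s) = 0 gives s² + 2.1s + 3.66 = 0.
Matching s² + 2ζω_n s + ω_n²: ω_n = √3.66 = 1.913 rad/s and 2ζω_n = 2.1, so ζ = 2.1/(2·1.913) = 0.549.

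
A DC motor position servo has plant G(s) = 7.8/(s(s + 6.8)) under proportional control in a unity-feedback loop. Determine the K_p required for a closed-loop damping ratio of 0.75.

Closed-loop characteristic equation: s² + 6.8s + K_p·7.8 = 0.
So ω_n = √(7.8K_p) and 2ζω_n = 6.8, giving ζ = 6.8/(2√(7.8K_p)).
Setting ζ = 0.75: √(7.8K_p) = 6.8/(2·0.75) = 4.533, so K_p = 20.55/7.8 = 2.63.

K_p = 2.63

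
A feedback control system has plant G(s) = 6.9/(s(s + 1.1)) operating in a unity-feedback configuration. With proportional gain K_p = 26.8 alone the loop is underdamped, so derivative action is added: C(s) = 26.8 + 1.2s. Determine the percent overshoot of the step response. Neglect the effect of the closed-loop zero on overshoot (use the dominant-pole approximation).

31.5%

Forward path: (26.8 + 1.2s)·6.9/(s(s+1.1)). The closed-loop characteristic equation is s² + (1.1 + 6.9·1.2)s + 6.9·26.8 = 0.
That is s² + 9.38s + 184.9 = 0, so ω_n = 13.6 rad/s and ζ = 9.38/(2·13.6) = 0.3449.
%OS = 100·exp(−πζ/√(1−ζ²)) = 31.5%.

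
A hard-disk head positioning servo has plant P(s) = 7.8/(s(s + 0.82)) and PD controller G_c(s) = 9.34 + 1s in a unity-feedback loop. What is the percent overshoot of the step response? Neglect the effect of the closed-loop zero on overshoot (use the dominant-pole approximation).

15.9%

Forward path: (9.34 + 1s)·7.8/(s(s+0.82)). The closed-loop characteristic equation is s² + (0.82 + 7.8·1)s + 7.8·9.34 = 0.
That is s² + 8.62s + 72.85 = 0, so ω_n = 8.535 rad/s and ζ = 8.62/(2·8.535) = 0.505.
%OS = 100·exp(−πζ/√(1−ζ²)) = 15.9%.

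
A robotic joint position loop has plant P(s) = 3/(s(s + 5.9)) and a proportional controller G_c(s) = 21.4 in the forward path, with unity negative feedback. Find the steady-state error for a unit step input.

The open loop G_c(s)P(s) has a pole at the origin (type 1), so the static position error constant is infinite and e_ss = 1/(1+∞) = 0.

0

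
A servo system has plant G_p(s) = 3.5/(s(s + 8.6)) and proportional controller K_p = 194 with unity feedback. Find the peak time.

The closed-loop denominator s² + 8.6s + 679 gives ω_n = √679 = 26.06 and ζ = 8.6/(2ω_n) = 0.165.
Damped frequency ω_d = ω_n√(1−ζ²) = 25.7 rad/s, so peak time T_p = π/ω_d = 0.122 s.

T_p = 0.122 s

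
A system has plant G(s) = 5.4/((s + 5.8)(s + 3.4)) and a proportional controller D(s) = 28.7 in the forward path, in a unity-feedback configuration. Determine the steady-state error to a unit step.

The loop is type 0. Static position error constant K_pos = D(0)·G(0) = 28.7·0.2738 = 7.859.
Steady-state error to a unit step: e_ss = 1/(1+K_pos) = 1/8.859 = 0.113.

0.113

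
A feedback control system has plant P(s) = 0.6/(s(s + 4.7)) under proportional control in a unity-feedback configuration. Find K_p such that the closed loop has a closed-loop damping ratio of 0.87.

K_p = 12.2

Closed-loop characteristic equation: s² + 4.7s + K_p·0.6 = 0.
So ω_n = √(0.6K_p) and 2ζω_n = 4.7, giving ζ = 4.7/(2√(0.6K_p)).
Setting ζ = 0.87: √(0.6K_p) = 4.7/(2·0.87) = 2.701, so K_p = 7.296/0.6 = 12.2.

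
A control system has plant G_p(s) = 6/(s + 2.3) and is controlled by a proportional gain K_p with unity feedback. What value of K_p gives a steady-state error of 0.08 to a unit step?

Steady-state error for a unit step on this type-0 loop is 1/(1 + K_p·G_p(0)).
G_p(0) = 2.609. Require 1/(1 + K_p·2.609) = 0.08, so 1 + 2.609·K_p = 12.5.
K_p = (12.5 − 1)/2.609 = 4.41.

K_p = 4.41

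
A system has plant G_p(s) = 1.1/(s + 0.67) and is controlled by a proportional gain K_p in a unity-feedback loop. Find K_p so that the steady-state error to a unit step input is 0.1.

K_p = 5.48

For a type-0 loop with proportional control, e_ss = 1/(1 + K_p·G_p(0)).
G_p(0) = 1.642. Require 1/(1 + K_p·1.642) = 0.1, so 1 + 1.642·K_p = 10.
K_p = (10 − 1)/1.642 = 5.48.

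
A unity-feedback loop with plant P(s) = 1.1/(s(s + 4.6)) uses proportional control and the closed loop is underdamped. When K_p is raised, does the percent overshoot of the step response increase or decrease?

ζ = 4.6/(2√(1.1K_p)) decreases as K_p grows; lower damping means more overshoot.

increase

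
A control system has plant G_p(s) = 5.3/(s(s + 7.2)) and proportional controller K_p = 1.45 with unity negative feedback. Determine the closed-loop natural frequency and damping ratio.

ω_n = 2.77 rad/s, ζ = 1.3

The closed-loop denominator is s(s+7.2) + 1.45·5.3 = s² + 7.2s + 7.685.
Matching s² + 2ζω_n s + ω_n²: ω_n = √7.685 = 2.772 rad/s and 2ζω_n = 7.2, so ζ = 7.2/(2·2.772) = 1.3.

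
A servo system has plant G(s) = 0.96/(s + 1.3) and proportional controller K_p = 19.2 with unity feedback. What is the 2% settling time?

Closed-loop transfer function: T(s) = K_p·G(s)/(1 + K_p·G(s)) = 18.43/(s + 1.3 + 18.43) = 18.43/(s + 19.73).
Time constant τ = 1/19.73 = 0.05068 s, so the 2% settling time is about 4τ = 0.203 s.

T_s ≈ 0.203 s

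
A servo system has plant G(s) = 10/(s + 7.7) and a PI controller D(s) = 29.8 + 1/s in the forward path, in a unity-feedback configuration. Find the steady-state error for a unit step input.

0

The open loop D(s)G(s) has a pole at the origin (type 1), so the static position error constant is infinite and e_ss = 1/(1+∞) = 0.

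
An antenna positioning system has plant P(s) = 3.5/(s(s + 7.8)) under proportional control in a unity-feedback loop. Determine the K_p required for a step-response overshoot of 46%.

From %OS = 100·exp(−πζ/√(1−ζ²)) = 46%, ζ = −ln(0.46)/√(π²+ln²(0.46)) = 0.24.
Characteristic equation s² + 7.8s + 3.5K_p = 0 gives ζ = 7.8/(2√(3.5K_p)).
Setting ζ = 0.24: √(3.5K_p) = 7.8/(2·0.24) = 16.25, so K_p = 264.2/3.5 = 75.5.

K_p = 75.5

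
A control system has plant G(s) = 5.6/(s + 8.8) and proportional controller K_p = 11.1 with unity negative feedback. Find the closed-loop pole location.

Closed-loop transfer function: T(s) = K_p·G(s)/(1 + K_p·G(s)) = 62.16/(s + 8.8 + 62.16) = 62.16/(s + 70.96).
The closed-loop pole is at s = −70.96.

s = -70.96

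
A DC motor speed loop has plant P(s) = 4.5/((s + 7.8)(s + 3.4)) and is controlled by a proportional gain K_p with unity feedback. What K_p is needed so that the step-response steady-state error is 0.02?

Steady-state error for a unit step on this type-0 loop is 1/(1 + K_p·P(0)).
P(0) = 0.1697. Require 1/(1 + K_p·0.1697) = 0.02, so 1 + 0.1697·K_p = 50.
K_p = (50 − 1)/0.1697 = 289.

K_p = 289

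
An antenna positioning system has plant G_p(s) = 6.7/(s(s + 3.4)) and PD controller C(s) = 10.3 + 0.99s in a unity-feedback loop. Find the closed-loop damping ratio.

ζ = 0.604

Forward path: (10.3 + 0.99s)·6.7/(s(s+3.4)). The closed-loop characteristic equation is s² + (3.4 + 6.7·0.99)s + 6.7·10.3 = 0.
That is s² + 10.03s + 69.01 = 0, so ω_n = 8.307 rad/s and ζ = 10.03/(2·8.307) = 0.6039.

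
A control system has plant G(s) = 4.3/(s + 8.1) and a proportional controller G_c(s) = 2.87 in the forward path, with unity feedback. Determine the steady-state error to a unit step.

0.396

The loop is type 0. Static position error constant K_pos = G_c(0)·G(0) = 2.87·0.5309 = 1.524.
Steady-state error to a unit step: e_ss = 1/(1+K_pos) = 1/2.524 = 0.396.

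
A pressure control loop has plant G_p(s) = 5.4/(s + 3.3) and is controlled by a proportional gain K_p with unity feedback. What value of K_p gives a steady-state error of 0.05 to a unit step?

The loop is type 0, so e_ss(step) = 1/(1 + K_pos) with K_pos = K_p·G_p(0).
G_p(0) = 1.636. Require 1/(1 + K_p·1.636) = 0.05, so 1 + 1.636·K_p = 20.
K_p = (20 − 1)/1.636 = 11.6.

K_p = 11.6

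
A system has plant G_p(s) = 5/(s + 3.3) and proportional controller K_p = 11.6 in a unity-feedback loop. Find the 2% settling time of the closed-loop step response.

Closed-loop transfer function: T(s) = K_p·G_p(s)/(1 + K_p·G_p(s)) = 58/(s + 3.3 + 58) = 58/(s + 61.3).
Time constant τ = 1/61.3 = 0.01631 s, so the 2% settling time is about 4τ = 0.0653 s.

T_s ≈ 0.0653 s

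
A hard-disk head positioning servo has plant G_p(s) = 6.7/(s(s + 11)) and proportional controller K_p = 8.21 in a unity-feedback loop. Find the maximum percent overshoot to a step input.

3.1%

The closed-loop denominator s² + 11s + 55.01 gives ω_n = √55.01 = 7.417 and ζ = 11/(2ω_n) = 0.7416.
%OS = 100·exp(−πζ/√(1−ζ²)) = 100·exp(−π·0.7416/√0.4501) = 3.1%.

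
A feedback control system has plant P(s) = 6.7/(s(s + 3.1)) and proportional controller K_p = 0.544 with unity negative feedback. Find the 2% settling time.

From 1 + K_pP(s) = 0: s² + 3.1s + 3.645 = 0 ⇒ ω_n = 1.909, ζ = 0.8119.
2% settling time T_s ≈ 4/(ζω_n) = 4/1.55 = 2.58 s.

T_s ≈ 2.58 s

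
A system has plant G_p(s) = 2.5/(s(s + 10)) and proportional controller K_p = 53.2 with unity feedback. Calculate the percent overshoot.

The closed-loop denominator s² + 10s + 133 gives ω_n = √133 = 11.53 and ζ = 10/(2ω_n) = 0.4336.
%OS = 100·exp(−πζ/√(1−ζ²)) = 100·exp(−π·0.4336/√0.812) = 22.1%.

22.1%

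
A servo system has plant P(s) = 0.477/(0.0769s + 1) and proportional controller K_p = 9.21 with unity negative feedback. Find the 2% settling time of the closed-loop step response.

T_s ≈ 0.057 s

Closed loop: T(s) = K_p·P/(1+K_p·P) = 4.393/(0.0769s + 1 + 4.393), with pole at s = −(1 + 4.393)/0.0769 = −70.13.
τ = 1/70.13 = 0.01426 s, so 2% settling time ≈ 4τ = 0.057 s.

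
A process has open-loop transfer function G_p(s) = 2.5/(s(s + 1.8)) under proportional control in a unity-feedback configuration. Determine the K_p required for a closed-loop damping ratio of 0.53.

Closed-loop characteristic equation: s² + 1.8s + K_p·2.5 = 0.
So ω_n = √(2.5K_p) and 2ζω_n = 1.8, giving ζ = 1.8/(2√(2.5K_p)).
Setting ζ = 0.53: √(2.5K_p) = 1.8/(2·0.53) = 1.698, so K_p = 2.884/2.5 = 1.15.

K_p = 1.15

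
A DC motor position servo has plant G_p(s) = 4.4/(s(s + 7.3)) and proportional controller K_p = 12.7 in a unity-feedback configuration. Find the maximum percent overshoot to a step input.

The closed-loop denominator s² + 7.3s + 55.88 gives ω_n = √55.88 = 7.475 and ζ = 7.3/(2ω_n) = 0.4883.
%OS = 100·exp(−πζ/√(1−ζ²)) = 100·exp(−π·0.4883/√0.7616) = 17.2%.

17.2%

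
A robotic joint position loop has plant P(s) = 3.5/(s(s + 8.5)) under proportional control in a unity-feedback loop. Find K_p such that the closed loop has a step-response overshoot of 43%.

K_p = 76.7

From %OS = 100·exp(−πζ/√(1−ζ²)) = 43%, ζ = −ln(0.43)/√(π²+ln²(0.43)) = 0.2594.
Characteristic equation s² + 8.5s + 3.5K_p = 0 gives ζ = 8.5/(2√(3.5K_p)).
Setting ζ = 0.2594: √(3.5K_p) = 8.5/(2·0.2594) = 16.38, so K_p = 268.3/3.5 = 76.7.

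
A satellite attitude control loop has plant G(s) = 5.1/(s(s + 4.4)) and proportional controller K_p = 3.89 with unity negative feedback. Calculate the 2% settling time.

Closed-loop characteristic equation: s² + 4.4s + 19.84 = 0, so ω_n = 4.454 rad/s and ζ = 4.4/(2·4.454) = 0.4939.
2% settling time T_s ≈ 4/(ζω_n) = 4/2.2 = 1.82 s.

T_s ≈ 1.82 s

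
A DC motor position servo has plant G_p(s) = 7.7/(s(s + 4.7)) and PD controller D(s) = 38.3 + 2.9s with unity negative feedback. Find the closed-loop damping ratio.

ζ = 0.787

Forward path: (38.3 + 2.9s)·7.7/(s(s+4.7)). The closed-loop characteristic equation is s² + (4.7 + 7.7·2.9)s + 7.7·38.3 = 0.
That is s² + 27.03s + 294.9 = 0, so ω_n = 17.17 rad/s and ζ = 27.03/(2·17.17) = 0.787.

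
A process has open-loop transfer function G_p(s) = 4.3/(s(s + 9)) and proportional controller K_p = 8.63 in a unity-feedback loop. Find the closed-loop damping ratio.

ζ = 0.739

1 + K_p·G_p(s) = 0 gives s² + 9s + 37.11 = 0.
So ω_n² = 37.11 ⇒ ω_n = 6.092 rad/s, and ζ = 9/(2ω_n) = 0.739.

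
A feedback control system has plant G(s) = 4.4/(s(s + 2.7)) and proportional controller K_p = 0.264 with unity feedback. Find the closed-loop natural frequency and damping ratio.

With unity feedback the closed-loop characteristic equation is s² + 2.7s + 0.264·4.4 = s² + 2.7s + 1.162 = 0.
So ω_n² = 1.162 ⇒ ω_n = 1.078 rad/s, and ζ = 2.7/(2ω_n) = 1.25.

ω_n = 1.08 rad/s, ζ = 1.25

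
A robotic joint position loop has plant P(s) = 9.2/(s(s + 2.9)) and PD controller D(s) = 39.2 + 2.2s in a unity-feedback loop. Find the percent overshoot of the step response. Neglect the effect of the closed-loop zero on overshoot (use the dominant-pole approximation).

Forward path: (39.2 + 2.2s)·9.2/(s(s+2.9)). The closed-loop characteristic equation is s² + (2.9 + 9.2·2.2)s + 9.2·39.2 = 0.
That is s² + 23.14s + 360.6 = 0, so ω_n = 18.99 rad/s and ζ = 23.14/(2·18.99) = 0.6093.
%OS = 100·exp(−πζ/√(1−ζ²)) = 8.95%.

8.95%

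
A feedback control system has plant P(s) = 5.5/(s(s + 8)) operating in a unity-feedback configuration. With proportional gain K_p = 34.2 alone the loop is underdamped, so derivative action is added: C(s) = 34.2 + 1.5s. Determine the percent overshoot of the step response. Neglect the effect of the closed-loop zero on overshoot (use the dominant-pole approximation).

Forward path: (34.2 + 1.5s)·5.5/(s(s+8)). The closed-loop characteristic equation is s² + (8 + 5.5·1.5)s + 5.5·34.2 = 0.
That is s² + 16.25s + 188.1 = 0, so ω_n = 13.71 rad/s and ζ = 16.25/(2·13.71) = 0.5924.
%OS = 100·exp(−πζ/√(1−ζ²)) = 9.92%.

9.92%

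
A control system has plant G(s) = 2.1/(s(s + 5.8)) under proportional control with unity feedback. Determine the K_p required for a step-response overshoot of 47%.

From %OS = 100·exp(−πζ/√(1−ζ²)) = 47%, ζ = −ln(0.47)/√(π²+ln²(0.47)) = 0.2337.
Characteristic equation s² + 5.8s + 2.1K_p = 0 gives ζ = 5.8/(2√(2.1K_p)).
Setting ζ = 0.2337: √(2.1K_p) = 5.8/(2·0.2337) = 12.41, so K_p = 154/2.1 = 73.3.

K_p = 73.3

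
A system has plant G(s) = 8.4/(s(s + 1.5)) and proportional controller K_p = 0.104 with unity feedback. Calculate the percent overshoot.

Closed-loop characteristic equation: s² + 1.5s + 0.8736 = 0, so ω_n = 0.9347 rad/s and ζ = 1.5/(2·0.9347) = 0.8024.
%OS = 100·exp(−πζ/√(1−ζ²)) = 100·exp(−π·0.8024/√0.3561) = 1.46%.

1.46%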